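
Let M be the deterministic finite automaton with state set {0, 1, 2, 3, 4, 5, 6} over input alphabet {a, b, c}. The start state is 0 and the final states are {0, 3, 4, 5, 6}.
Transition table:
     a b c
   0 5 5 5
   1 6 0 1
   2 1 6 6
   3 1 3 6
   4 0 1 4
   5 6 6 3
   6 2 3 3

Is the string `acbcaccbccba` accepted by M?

0 --a--> 5
5 --c--> 3
3 --b--> 3
3 --c--> 6
6 --a--> 2
2 --c--> 6
6 --c--> 3
3 --b--> 3
3 --c--> 6
6 --c--> 3
3 --b--> 3
3 --a--> 1
End in state 1, which is not an accepting state.

rejected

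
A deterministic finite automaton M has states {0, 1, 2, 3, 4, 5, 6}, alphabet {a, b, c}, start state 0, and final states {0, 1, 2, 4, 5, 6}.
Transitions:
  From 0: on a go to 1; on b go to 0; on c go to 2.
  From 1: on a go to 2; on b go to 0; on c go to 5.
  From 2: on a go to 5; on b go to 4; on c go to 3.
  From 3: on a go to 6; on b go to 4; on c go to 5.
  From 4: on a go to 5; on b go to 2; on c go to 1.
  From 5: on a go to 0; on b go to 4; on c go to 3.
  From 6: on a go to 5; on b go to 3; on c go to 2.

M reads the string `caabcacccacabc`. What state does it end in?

1

0 --c--> 2
2 --a--> 5
5 --a--> 0
0 --b--> 0
0 --c--> 2
2 --a--> 5
5 --c--> 3
3 --c--> 5
5 --c--> 3
3 --a--> 6
6 --c--> 2
2 --a--> 5
5 --b--> 4
4 --c--> 1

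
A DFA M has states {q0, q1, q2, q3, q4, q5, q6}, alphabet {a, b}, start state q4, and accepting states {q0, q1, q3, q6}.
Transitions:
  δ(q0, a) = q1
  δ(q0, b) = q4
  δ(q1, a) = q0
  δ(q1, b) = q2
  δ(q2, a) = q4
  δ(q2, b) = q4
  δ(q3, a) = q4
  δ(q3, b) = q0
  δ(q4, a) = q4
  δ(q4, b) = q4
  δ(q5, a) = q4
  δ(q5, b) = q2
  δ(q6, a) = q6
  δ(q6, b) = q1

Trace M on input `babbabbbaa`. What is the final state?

q4 --b--> q4
q4 --a--> q4
q4 --b--> q4
q4 --b--> q4
q4 --a--> q4
q4 --b--> q4
q4 --b--> q4
q4 --b--> q4
q4 --a--> q4
q4 --a--> q4

q4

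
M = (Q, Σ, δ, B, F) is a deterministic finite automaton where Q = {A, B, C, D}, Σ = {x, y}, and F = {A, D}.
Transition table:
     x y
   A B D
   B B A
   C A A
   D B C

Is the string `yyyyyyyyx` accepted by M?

rejected

B --y--> A
A --y--> D
D --y--> C
C --y--> A
A --y--> D
D --y--> C
C --y--> A
A --y--> D
D --x--> B
End in state B, which is not an accepting state.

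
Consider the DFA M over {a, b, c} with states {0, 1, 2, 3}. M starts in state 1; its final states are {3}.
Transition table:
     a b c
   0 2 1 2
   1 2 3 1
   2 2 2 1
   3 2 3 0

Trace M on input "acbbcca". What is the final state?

1 --a--> 2
2 --c--> 1
1 --b--> 3
3 --b--> 3
3 --c--> 0
0 --c--> 2
2 --a--> 2

2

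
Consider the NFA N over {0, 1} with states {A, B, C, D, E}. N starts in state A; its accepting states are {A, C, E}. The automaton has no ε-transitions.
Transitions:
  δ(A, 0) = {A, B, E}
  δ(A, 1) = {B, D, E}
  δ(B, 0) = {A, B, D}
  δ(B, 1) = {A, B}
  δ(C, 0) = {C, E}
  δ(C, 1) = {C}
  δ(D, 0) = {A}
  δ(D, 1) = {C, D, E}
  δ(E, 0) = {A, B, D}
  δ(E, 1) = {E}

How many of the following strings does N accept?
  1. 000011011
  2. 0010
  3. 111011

3

000011011: accepted
0010: accepted
111011: accepted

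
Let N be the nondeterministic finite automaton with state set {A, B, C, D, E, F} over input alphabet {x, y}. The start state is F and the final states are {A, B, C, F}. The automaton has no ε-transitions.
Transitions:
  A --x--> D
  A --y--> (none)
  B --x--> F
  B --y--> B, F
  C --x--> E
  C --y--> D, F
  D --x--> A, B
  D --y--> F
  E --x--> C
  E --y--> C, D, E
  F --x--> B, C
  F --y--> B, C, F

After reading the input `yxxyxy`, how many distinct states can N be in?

5

Start: {F}
read y: {B, C, F}
read x: {B, C, E, F}
read x: {B, C, E, F}
read y: {B, C, D, E, F}
read x: {A, B, C, E, F}
read y: {B, C, D, E, F}
Final reachable set {B, C, D, E, F} has 5 states.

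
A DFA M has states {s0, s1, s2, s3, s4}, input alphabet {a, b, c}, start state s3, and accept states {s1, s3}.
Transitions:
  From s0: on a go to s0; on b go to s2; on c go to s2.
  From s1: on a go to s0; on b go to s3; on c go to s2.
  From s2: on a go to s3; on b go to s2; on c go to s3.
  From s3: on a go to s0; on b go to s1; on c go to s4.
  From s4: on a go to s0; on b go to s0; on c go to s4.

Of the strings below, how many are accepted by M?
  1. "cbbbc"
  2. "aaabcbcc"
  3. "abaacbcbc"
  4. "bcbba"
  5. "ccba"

"cbbbc": accepted
"aaabcbcc": accepted
"abaacbcbc": rejected
"bcbba": accepted
"ccba": rejected

3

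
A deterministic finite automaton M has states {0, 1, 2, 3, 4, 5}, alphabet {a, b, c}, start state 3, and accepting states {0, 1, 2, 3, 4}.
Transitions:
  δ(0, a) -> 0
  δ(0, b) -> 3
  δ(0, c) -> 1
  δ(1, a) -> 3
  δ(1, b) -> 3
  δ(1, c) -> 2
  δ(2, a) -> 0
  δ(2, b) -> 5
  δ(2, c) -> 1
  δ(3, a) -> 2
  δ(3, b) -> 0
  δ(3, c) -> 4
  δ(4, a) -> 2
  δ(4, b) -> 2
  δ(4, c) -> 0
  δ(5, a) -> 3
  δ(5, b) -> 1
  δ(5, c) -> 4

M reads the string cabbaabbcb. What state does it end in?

5

3 --c--> 4
4 --a--> 2
2 --b--> 5
5 --b--> 1
1 --a--> 3
3 --a--> 2
2 --b--> 5
5 --b--> 1
1 --c--> 2
2 --b--> 5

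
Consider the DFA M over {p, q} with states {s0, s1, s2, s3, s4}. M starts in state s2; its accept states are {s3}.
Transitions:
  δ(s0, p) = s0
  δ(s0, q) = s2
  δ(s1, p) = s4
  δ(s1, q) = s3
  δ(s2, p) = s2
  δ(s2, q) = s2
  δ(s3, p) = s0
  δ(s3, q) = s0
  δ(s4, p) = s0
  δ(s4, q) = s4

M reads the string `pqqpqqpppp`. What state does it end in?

s2

s2 --p--> s2
s2 --q--> s2
s2 --q--> s2
s2 --p--> s2
s2 --q--> s2
s2 --q--> s2
s2 --p--> s2
s2 --p--> s2
s2 --p--> s2
s2 --p--> s2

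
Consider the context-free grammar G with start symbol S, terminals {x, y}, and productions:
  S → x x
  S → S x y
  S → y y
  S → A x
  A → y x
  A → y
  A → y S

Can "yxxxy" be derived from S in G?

S ⇒ Sxy ⇒ Axxy ⇒ yxxxy

yes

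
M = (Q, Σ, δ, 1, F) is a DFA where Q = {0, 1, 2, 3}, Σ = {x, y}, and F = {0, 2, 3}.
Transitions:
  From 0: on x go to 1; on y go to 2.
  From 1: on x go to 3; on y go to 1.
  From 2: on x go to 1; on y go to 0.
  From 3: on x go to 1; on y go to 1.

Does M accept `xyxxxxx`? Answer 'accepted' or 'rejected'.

1 --x--> 3
3 --y--> 1
1 --x--> 3
3 --x--> 1
1 --x--> 3
3 --x--> 1
1 --x--> 3
End in state 3, which is an accepting state.

accepted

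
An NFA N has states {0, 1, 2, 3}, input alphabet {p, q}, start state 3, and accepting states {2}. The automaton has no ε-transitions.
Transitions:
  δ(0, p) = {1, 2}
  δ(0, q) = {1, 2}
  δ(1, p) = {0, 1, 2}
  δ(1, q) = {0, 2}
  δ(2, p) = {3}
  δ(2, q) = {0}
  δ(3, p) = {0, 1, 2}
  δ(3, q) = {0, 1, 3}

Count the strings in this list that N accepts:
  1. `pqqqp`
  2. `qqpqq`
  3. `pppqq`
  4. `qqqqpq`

`pqqqp`: accepted
`qqpqq`: accepted
`pppqq`: accepted
`qqqqpq`: accepted

4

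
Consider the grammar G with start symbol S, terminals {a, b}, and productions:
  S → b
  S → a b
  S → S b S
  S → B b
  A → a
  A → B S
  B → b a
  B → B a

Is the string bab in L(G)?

yes

S ⇒ Bb ⇒ bab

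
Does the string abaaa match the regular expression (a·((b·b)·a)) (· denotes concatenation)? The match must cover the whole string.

no

No split of abaaa into u·v has a matching u and ((b·b)·a) matching v.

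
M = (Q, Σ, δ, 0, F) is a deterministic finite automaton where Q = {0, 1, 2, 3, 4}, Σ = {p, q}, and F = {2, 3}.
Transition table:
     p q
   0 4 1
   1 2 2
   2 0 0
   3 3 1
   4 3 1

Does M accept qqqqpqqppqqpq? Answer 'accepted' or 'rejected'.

0 --q--> 1
1 --q--> 2
2 --q--> 0
0 --q--> 1
1 --p--> 2
2 --q--> 0
0 --q--> 1
1 --p--> 2
2 --p--> 0
0 --q--> 1
1 --q--> 2
2 --p--> 0
0 --q--> 1
End in state 1, which is not an accepting state.

rejected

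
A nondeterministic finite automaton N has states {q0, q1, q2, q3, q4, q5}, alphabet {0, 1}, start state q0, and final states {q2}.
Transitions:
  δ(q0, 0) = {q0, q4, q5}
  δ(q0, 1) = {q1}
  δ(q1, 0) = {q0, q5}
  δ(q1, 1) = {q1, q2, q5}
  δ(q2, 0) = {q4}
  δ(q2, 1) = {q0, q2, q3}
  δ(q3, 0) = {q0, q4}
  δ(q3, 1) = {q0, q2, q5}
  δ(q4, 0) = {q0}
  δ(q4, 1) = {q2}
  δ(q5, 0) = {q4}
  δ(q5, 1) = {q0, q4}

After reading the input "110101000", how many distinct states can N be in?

3

Start: {q0}
read 1: {q1}
read 1: {q1, q2, q5}
read 0: {q0, q4, q5}
read 1: {q0, q1, q2, q4}
read 0: {q0, q4, q5}
read 1: {q0, q1, q2, q4}
read 0: {q0, q4, q5}
read 0: {q0, q4, q5}
read 0: {q0, q4, q5}
Final reachable set {q0, q4, q5} has 3 states.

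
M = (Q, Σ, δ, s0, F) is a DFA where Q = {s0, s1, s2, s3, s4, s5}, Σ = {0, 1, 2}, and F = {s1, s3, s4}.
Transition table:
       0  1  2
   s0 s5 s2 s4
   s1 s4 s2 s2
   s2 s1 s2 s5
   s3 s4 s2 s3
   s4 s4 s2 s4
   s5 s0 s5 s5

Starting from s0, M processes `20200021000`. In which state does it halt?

s4

s0 --2--> s4
s4 --0--> s4
s4 --2--> s4
s4 --0--> s4
s4 --0--> s4
s4 --0--> s4
s4 --2--> s4
s4 --1--> s2
s2 --0--> s1
s1 --0--> s4
s4 --0--> s4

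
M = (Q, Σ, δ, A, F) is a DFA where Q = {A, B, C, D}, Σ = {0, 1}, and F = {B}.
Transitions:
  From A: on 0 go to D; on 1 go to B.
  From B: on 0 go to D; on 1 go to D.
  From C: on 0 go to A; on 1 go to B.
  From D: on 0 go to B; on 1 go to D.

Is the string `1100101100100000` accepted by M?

accepted

A --1--> B
B --1--> D
D --0--> B
B --0--> D
D --1--> D
D --0--> B
B --1--> D
D --1--> D
D --0--> B
B --0--> D
D --1--> D
D --0--> B
B --0--> D
D --0--> B
B --0--> D
D --0--> B
End in state B, which is an accepting state.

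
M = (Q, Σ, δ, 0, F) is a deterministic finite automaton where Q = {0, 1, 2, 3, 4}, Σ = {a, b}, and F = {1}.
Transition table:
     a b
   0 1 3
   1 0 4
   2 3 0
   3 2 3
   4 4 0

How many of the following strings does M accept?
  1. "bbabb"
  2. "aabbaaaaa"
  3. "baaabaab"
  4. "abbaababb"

0

"bbabb": rejected
"aabbaaaaa": rejected
"baaabaab": rejected
"abbaababb": rejected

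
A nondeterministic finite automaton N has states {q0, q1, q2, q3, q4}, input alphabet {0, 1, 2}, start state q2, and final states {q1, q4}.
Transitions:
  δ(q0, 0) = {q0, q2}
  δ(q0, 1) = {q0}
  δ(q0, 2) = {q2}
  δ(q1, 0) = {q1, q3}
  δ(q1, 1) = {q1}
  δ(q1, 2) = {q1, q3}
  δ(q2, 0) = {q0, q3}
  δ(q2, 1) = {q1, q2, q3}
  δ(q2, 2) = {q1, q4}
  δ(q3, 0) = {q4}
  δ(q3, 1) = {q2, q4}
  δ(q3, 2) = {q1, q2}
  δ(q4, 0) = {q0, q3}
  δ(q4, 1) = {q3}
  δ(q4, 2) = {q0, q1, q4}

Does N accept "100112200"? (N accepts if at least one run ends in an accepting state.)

Start: {q2}
read 1: {q1, q2, q3}
read 0: {q0, q1, q3, q4}
read 0: {q0, q1, q2, q3, q4}
read 1: {q0, q1, q2, q3, q4}
read 1: {q0, q1, q2, q3, q4}
read 2: {q0, q1, q2, q3, q4}
read 2: {q0, q1, q2, q3, q4}
read 0: {q0, q1, q2, q3, q4}
read 0: {q0, q1, q2, q3, q4}
Reachable ∩ accepting = {q1, q4} — nonempty.

accepted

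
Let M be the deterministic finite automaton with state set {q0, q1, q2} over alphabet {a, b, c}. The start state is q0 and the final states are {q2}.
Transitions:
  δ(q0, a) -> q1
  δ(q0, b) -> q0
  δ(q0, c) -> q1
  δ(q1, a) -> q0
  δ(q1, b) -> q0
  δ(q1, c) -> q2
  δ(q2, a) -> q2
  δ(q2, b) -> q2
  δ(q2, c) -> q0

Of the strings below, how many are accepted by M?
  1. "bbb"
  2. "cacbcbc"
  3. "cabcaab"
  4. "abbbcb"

"bbb": rejected
"cacbcbc": rejected
"cabcaab": rejected
"abbbcb": rejected

0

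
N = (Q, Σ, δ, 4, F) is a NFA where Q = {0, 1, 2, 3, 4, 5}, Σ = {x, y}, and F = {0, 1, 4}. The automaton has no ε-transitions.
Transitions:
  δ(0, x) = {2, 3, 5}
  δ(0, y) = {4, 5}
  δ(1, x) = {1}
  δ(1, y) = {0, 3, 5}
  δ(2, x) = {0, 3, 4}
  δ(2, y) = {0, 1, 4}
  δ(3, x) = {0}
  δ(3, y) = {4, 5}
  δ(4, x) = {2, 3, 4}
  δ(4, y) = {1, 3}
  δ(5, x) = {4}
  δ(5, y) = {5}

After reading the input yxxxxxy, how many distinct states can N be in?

Start: {4}
read y: {1, 3}
read x: {0, 1}
read x: {1, 2, 3, 5}
read x: {0, 1, 3, 4}
read x: {0, 1, 2, 3, 4, 5}
read x: {0, 1, 2, 3, 4, 5}
read y: {0, 1, 3, 4, 5}
Final reachable set {0, 1, 3, 4, 5} has 5 states.

5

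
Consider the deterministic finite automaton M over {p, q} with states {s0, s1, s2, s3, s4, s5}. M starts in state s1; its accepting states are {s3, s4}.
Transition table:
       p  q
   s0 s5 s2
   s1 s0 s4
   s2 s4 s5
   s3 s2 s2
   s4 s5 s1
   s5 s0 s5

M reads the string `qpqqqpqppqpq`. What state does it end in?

s1 --q--> s4
s4 --p--> s5
s5 --q--> s5
s5 --q--> s5
s5 --q--> s5
s5 --p--> s0
s0 --q--> s2
s2 --p--> s4
s4 --p--> s5
s5 --q--> s5
s5 --p--> s0
s0 --q--> s2

s2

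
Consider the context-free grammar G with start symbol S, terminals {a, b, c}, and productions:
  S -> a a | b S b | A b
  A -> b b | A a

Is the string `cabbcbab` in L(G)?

no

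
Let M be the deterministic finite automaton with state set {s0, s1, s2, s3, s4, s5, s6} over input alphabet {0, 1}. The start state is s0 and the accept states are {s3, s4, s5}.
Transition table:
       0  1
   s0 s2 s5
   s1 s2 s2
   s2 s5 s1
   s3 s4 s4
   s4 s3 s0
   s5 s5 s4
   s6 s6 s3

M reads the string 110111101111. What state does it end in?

s0 --1--> s5
s5 --1--> s4
s4 --0--> s3
s3 --1--> s4
s4 --1--> s0
s0 --1--> s5
s5 --1--> s4
s4 --0--> s3
s3 --1--> s4
s4 --1--> s0
s0 --1--> s5
s5 --1--> s4

s4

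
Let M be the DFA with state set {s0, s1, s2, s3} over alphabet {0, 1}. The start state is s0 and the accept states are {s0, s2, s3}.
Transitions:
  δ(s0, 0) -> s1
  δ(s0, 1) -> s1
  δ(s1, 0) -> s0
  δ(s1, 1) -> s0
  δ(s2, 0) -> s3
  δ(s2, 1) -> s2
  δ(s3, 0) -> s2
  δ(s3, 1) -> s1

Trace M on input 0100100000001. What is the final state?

s0 --0--> s1
s1 --1--> s0
s0 --0--> s1
s1 --0--> s0
s0 --1--> s1
s1 --0--> s0
s0 --0--> s1
s1 --0--> s0
s0 --0--> s1
s1 --0--> s0
s0 --0--> s1
s1 --0--> s0
s0 --1--> s1

s1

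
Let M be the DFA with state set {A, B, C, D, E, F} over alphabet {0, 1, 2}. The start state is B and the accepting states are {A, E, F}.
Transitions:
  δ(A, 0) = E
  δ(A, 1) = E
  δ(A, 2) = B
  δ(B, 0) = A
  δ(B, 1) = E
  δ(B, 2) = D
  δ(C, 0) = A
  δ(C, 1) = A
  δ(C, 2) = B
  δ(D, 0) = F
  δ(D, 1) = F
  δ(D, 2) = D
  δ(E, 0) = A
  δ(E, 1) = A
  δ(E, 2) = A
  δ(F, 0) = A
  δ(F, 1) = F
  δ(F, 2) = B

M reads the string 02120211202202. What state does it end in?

B --0--> A
A --2--> B
B --1--> E
E --2--> A
A --0--> E
E --2--> A
A --1--> E
E --1--> A
A --2--> B
B --0--> A
A --2--> B
B --2--> D
D --0--> F
F --2--> B

B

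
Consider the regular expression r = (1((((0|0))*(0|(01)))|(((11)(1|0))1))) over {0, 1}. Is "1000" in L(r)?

yes

Split as 1·000: 1 matches 1 and ((((0|0))*(0|(01)))|(((11)(1|0))1)) matches 000.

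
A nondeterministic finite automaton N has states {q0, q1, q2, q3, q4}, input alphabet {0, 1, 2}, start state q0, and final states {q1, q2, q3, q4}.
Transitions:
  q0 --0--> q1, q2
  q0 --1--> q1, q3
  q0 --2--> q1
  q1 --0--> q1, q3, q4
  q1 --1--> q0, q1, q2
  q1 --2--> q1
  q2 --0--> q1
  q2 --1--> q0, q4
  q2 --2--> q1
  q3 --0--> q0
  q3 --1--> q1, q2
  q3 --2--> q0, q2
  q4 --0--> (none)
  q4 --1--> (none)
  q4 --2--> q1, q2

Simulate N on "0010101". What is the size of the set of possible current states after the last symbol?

Start: {q0}
read 0: {q1, q2}
read 0: {q1, q3, q4}
read 1: {q0, q1, q2}
read 0: {q1, q2, q3, q4}
read 1: {q0, q1, q2, q4}
read 0: {q1, q2, q3, q4}
read 1: {q0, q1, q2, q4}
Final reachable set {q0, q1, q2, q4} has 4 states.

4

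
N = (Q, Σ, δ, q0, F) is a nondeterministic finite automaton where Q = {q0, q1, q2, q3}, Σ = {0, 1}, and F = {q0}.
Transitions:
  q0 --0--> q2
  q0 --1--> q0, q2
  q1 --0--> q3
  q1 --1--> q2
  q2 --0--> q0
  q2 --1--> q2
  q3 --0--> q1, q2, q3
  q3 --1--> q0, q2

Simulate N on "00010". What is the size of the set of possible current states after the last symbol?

1

Start: {q0}
read 0: {q2}
read 0: {q0}
read 0: {q2}
read 1: {q2}
read 0: {q0}
Final reachable set {q0} has 1 state.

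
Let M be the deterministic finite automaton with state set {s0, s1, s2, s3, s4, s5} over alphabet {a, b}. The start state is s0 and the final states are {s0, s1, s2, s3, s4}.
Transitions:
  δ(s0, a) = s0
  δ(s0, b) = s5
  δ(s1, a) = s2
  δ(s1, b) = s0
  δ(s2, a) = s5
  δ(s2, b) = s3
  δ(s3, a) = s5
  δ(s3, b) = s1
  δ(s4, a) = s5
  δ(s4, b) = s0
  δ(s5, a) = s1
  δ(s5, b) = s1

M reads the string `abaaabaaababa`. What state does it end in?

s0 --a--> s0
s0 --b--> s5
s5 --a--> s1
s1 --a--> s2
s2 --a--> s5
s5 --b--> s1
s1 --a--> s2
s2 --a--> s5
s5 --a--> s1
s1 --b--> s0
s0 --a--> s0
s0 --b--> s5
s5 --a--> s1

s1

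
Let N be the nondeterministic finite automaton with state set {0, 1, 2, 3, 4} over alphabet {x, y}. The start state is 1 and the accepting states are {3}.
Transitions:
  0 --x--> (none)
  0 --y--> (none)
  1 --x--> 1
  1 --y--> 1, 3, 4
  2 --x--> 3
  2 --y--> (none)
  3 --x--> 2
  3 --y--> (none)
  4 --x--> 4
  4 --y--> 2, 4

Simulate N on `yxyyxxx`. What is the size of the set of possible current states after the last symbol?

Start: {1}
read y: {1, 3, 4}
read x: {1, 2, 4}
read y: {1, 2, 3, 4}
read y: {1, 2, 3, 4}
read x: {1, 2, 3, 4}
read x: {1, 2, 3, 4}
read x: {1, 2, 3, 4}
Final reachable set {1, 2, 3, 4} has 4 states.

4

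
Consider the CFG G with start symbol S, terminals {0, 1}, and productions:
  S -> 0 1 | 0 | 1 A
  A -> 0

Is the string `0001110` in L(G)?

no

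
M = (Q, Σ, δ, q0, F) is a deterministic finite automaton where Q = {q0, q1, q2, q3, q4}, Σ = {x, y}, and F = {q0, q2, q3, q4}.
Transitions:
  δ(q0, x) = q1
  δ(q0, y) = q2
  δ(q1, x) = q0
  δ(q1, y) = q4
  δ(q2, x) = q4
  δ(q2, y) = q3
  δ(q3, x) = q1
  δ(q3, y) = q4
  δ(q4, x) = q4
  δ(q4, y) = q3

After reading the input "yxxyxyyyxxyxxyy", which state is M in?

q0 --y--> q2
q2 --x--> q4
q4 --x--> q4
q4 --y--> q3
q3 --x--> q1
q1 --y--> q4
q4 --y--> q3
q3 --y--> q4
q4 --x--> q4
q4 --x--> q4
q4 --y--> q3
q3 --x--> q1
q1 --x--> q0
q0 --y--> q2
q2 --y--> q3

q3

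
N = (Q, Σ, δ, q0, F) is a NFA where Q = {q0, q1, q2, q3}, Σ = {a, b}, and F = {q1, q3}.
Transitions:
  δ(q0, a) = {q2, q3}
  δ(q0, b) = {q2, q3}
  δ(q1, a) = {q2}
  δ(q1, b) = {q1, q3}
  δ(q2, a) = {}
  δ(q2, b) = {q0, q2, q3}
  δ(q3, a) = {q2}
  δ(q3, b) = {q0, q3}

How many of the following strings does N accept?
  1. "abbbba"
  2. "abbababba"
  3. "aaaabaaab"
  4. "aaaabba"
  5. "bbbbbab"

3

"abbbba": accepted
"abbababba": accepted
"aaaabaaab": rejected
"aaaabba": rejected
"bbbbbab": accepted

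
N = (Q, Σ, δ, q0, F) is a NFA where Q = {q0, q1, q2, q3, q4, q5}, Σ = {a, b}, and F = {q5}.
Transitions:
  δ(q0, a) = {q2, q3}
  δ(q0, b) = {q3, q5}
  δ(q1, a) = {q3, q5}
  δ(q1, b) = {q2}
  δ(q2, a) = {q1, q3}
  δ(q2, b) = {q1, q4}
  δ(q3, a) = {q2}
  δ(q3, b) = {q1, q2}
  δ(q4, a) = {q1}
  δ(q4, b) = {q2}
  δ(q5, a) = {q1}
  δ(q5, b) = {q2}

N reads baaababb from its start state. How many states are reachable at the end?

Start: {q0}
read b: {q3, q5}
read a: {q1, q2}
read a: {q1, q3, q5}
read a: {q1, q2, q3, q5}
read b: {q1, q2, q4}
read a: {q1, q3, q5}
read b: {q1, q2}
read b: {q1, q2, q4}
Final reachable set {q1, q2, q4} has 3 states.

3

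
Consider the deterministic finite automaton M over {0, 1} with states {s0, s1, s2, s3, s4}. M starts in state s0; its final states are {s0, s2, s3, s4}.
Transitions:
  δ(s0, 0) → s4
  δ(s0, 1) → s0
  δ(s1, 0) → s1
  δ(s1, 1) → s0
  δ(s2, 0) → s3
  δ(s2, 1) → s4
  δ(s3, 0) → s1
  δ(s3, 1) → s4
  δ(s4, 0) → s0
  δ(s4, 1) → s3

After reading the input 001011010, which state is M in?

s4

s0 --0--> s4
s4 --0--> s0
s0 --1--> s0
s0 --0--> s4
s4 --1--> s3
s3 --1--> s4
s4 --0--> s0
s0 --1--> s0
s0 --0--> s4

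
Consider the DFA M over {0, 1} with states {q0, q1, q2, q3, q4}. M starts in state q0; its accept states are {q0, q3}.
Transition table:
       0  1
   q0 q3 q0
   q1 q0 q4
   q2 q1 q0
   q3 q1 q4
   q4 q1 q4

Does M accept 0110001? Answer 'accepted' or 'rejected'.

rejected

q0 --0--> q3
q3 --1--> q4
q4 --1--> q4
q4 --0--> q1
q1 --0--> q0
q0 --0--> q3
q3 --1--> q4
End in state q4, which is not an accepting state.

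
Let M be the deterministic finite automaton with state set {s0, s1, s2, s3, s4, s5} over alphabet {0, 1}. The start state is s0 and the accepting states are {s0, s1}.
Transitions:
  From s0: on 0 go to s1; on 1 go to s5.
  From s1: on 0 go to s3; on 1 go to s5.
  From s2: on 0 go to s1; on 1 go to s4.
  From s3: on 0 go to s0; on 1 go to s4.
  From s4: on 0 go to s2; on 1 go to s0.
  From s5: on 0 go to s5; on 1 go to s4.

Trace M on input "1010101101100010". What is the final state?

s2

s0 --1--> s5
s5 --0--> s5
s5 --1--> s4
s4 --0--> s2
s2 --1--> s4
s4 --0--> s2
s2 --1--> s4
s4 --1--> s0
s0 --0--> s1
s1 --1--> s5
s5 --1--> s4
s4 --0--> s2
s2 --0--> s1
s1 --0--> s3
s3 --1--> s4
s4 --0--> s2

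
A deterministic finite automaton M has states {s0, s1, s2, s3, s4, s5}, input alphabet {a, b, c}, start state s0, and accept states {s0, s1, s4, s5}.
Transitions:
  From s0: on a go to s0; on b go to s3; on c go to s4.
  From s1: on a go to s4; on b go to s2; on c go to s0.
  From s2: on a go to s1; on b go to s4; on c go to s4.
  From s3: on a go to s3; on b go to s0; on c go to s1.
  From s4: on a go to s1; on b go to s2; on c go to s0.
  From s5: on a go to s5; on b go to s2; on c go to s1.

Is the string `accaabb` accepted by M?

accepted

s0 --a--> s0
s0 --c--> s4
s4 --c--> s0
s0 --a--> s0
s0 --a--> s0
s0 --b--> s3
s3 --b--> s0
End in state s0, which is an accepting state.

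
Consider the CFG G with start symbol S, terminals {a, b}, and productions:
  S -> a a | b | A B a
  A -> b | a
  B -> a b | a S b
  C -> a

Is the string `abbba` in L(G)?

no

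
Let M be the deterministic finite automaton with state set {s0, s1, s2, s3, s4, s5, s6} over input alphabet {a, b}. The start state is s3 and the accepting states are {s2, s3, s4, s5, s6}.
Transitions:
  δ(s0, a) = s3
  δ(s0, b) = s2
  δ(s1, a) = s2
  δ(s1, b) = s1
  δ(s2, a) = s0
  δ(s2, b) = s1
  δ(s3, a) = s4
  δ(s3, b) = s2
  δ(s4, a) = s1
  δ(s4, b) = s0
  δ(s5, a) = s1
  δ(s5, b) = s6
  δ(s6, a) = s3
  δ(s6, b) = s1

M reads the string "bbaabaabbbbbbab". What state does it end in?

s1

s3 --b--> s2
s2 --b--> s1
s1 --a--> s2
s2 --a--> s0
s0 --b--> s2
s2 --a--> s0
s0 --a--> s3
s3 --b--> s2
s2 --b--> s1
s1 --b--> s1
s1 --b--> s1
s1 --b--> s1
s1 --b--> s1
s1 --a--> s2
s2 --b--> s1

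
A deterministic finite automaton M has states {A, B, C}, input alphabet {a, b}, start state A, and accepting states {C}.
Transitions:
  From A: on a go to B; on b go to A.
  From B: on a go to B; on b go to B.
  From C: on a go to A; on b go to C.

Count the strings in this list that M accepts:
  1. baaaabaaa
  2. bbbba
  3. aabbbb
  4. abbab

baaaabaaa: rejected
bbbba: rejected
aabbbb: rejected
abbab: rejected

0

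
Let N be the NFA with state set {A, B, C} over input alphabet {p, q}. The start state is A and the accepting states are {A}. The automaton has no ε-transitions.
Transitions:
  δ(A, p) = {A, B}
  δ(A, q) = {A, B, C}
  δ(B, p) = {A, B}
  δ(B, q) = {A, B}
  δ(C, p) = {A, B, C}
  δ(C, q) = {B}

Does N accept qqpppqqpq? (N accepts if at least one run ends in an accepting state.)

accepted

Start: {A}
read q: {A, B, C}
read q: {A, B, C}
read p: {A, B, C}
read p: {A, B, C}
read p: {A, B, C}
read q: {A, B, C}
read q: {A, B, C}
read p: {A, B, C}
read q: {A, B, C}
Reachable ∩ accepting = {A} — nonempty.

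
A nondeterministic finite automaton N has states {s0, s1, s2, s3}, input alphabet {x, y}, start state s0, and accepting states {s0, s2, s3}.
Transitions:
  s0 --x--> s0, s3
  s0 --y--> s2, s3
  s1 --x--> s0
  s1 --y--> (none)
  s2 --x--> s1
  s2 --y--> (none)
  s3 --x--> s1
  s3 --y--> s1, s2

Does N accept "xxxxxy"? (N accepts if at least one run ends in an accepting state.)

accepted

Start: {s0}
read x: {s0, s3}
read x: {s0, s1, s3}
read x: {s0, s1, s3}
read x: {s0, s1, s3}
read x: {s0, s1, s3}
read y: {s1, s2, s3}
Reachable ∩ accepting = {s2, s3} — nonempty.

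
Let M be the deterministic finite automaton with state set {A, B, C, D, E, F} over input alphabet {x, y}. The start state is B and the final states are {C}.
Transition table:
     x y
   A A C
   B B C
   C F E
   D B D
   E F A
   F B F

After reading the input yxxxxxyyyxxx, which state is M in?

A

B --y--> C
C --x--> F
F --x--> B
B --x--> B
B --x--> B
B --x--> B
B --y--> C
C --y--> E
E --y--> A
A --x--> A
A --x--> A
A --x--> A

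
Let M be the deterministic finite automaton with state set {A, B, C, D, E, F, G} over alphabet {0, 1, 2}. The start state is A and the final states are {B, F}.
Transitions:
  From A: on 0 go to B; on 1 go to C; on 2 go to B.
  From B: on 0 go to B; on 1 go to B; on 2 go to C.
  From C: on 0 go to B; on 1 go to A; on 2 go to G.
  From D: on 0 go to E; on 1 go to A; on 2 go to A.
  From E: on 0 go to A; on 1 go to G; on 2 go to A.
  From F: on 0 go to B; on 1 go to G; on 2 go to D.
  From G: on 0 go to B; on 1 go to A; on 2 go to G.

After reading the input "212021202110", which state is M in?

A --2--> B
B --1--> B
B --2--> C
C --0--> B
B --2--> C
C --1--> A
A --2--> B
B --0--> B
B --2--> C
C --1--> A
A --1--> C
C --0--> B

B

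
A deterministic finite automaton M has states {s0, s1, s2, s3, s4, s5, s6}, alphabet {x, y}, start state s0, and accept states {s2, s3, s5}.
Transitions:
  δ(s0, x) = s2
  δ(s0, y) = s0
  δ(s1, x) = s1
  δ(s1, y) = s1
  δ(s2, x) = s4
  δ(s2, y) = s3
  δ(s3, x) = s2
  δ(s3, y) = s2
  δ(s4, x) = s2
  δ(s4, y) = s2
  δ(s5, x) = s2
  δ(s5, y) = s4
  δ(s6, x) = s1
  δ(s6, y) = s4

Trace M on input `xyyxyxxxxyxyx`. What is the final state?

s2

s0 --x--> s2
s2 --y--> s3
s3 --y--> s2
s2 --x--> s4
s4 --y--> s2
s2 --x--> s4
s4 --x--> s2
s2 --x--> s4
s4 --x--> s2
s2 --y--> s3
s3 --x--> s2
s2 --y--> s3
s3 --x--> s2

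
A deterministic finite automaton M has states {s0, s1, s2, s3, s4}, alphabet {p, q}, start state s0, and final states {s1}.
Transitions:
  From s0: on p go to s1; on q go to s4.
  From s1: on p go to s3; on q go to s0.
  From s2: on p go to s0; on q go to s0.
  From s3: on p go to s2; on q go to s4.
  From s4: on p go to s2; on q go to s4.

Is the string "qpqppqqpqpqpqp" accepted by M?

accepted

s0 --q--> s4
s4 --p--> s2
s2 --q--> s0
s0 --p--> s1
s1 --p--> s3
s3 --q--> s4
s4 --q--> s4
s4 --p--> s2
s2 --q--> s0
s0 --p--> s1
s1 --q--> s0
s0 --p--> s1
s1 --q--> s0
s0 --p--> s1
End in state s1, which is an accepting state.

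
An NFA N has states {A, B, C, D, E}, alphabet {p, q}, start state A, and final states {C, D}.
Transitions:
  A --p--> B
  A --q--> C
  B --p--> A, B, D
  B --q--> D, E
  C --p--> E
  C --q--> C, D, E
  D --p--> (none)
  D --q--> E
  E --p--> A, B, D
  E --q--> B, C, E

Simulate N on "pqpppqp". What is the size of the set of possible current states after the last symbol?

4

Start: {A}
read p: {B}
read q: {D, E}
read p: {A, B, D}
read p: {A, B, D}
read p: {A, B, D}
read q: {C, D, E}
read p: {A, B, D, E}
Final reachable set {A, B, D, E} has 4 states.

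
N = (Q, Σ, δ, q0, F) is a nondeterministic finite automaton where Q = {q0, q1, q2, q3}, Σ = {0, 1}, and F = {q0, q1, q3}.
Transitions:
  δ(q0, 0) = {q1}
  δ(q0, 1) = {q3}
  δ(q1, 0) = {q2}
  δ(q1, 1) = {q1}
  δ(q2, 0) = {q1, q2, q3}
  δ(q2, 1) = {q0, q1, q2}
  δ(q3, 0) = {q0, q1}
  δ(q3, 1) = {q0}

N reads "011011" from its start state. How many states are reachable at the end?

Start: {q0}
read 0: {q1}
read 1: {q1}
read 1: {q1}
read 0: {q2}
read 1: {q0, q1, q2}
read 1: {q0, q1, q2, q3}
Final reachable set {q0, q1, q2, q3} has 4 states.

4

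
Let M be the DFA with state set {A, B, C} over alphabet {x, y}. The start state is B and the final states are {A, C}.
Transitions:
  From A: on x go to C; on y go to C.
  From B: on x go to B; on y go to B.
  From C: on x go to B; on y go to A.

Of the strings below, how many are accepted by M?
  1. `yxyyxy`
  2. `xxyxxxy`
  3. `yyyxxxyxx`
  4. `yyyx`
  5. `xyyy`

0

`yxyyxy`: rejected
`xxyxxxy`: rejected
`yyyxxxyxx`: rejected
`yyyx`: rejected
`xyyy`: rejected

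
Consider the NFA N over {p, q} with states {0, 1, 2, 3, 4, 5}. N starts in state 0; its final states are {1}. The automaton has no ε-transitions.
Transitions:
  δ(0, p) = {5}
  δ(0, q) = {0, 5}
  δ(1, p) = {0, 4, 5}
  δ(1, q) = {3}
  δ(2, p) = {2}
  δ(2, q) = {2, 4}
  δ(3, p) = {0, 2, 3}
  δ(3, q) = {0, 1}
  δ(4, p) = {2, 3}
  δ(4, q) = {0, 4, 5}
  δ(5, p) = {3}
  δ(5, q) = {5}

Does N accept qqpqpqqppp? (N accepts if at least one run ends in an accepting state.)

Start: {0}
read q: {0, 5}
read q: {0, 5}
read p: {3, 5}
read q: {0, 1, 5}
read p: {0, 3, 4, 5}
read q: {0, 1, 4, 5}
read q: {0, 3, 4, 5}
read p: {0, 2, 3, 5}
read p: {0, 2, 3, 5}
read p: {0, 2, 3, 5}
Reachable ∩ accepting = {} — empty.

rejected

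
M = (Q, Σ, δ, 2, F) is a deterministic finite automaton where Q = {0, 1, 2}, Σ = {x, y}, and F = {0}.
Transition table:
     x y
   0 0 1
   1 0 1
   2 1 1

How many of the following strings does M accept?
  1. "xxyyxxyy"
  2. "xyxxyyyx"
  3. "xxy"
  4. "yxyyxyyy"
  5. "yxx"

2

"xxyyxxyy": rejected
"xyxxyyyx": accepted
"xxy": rejected
"yxyyxyyy": rejected
"yxx": accepted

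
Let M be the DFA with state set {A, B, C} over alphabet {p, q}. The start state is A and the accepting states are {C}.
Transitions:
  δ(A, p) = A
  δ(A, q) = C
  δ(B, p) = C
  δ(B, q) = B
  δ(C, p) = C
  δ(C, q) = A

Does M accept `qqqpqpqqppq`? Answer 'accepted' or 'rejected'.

accepted

A --q--> C
C --q--> A
A --q--> C
C --p--> C
C --q--> A
A --p--> A
A --q--> C
C --q--> A
A --p--> A
A --p--> A
A --q--> C
End in state C, which is an accepting state.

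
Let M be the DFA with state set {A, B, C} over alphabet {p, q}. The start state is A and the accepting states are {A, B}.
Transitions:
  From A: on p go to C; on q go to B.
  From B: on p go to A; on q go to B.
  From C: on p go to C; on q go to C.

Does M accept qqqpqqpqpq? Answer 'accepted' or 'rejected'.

accepted

A --q--> B
B --q--> B
B --q--> B
B --p--> A
A --q--> B
B --q--> B
B --p--> A
A --q--> B
B --p--> A
A --q--> B
End in state B, which is an accepting state.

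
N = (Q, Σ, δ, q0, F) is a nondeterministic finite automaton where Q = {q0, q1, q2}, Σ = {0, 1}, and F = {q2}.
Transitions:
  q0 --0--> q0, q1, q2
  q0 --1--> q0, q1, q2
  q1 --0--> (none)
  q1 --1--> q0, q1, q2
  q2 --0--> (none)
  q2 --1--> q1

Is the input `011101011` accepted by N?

accepted

Start: {q0}
read 0: {q0, q1, q2}
read 1: {q0, q1, q2}
read 1: {q0, q1, q2}
read 1: {q0, q1, q2}
read 0: {q0, q1, q2}
read 1: {q0, q1, q2}
read 0: {q0, q1, q2}
read 1: {q0, q1, q2}
read 1: {q0, q1, q2}
Reachable ∩ accepting = {q2} — nonempty.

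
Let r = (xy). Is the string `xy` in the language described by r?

yes

Split as x·y: x matches x and y matches y.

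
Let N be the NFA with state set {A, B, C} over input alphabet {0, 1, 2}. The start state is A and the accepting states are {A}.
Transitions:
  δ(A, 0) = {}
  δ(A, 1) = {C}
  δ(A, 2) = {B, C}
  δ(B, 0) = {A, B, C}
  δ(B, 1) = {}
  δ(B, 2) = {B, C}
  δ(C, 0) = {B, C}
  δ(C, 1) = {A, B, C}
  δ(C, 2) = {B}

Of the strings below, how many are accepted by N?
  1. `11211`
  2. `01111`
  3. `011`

1

`11211`: accepted
`01111`: rejected
`011`: rejected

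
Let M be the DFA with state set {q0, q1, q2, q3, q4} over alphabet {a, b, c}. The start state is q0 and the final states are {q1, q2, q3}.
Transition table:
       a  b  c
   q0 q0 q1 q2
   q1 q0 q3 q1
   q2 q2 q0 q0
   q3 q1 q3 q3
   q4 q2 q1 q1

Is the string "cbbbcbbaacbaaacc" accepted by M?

q0 --c--> q2
q2 --b--> q0
q0 --b--> q1
q1 --b--> q3
q3 --c--> q3
q3 --b--> q3
q3 --b--> q3
q3 --a--> q1
q1 --a--> q0
q0 --c--> q2
q2 --b--> q0
q0 --a--> q0
q0 --a--> q0
q0 --a--> q0
q0 --c--> q2
q2 --c--> q0
End in state q0, which is not an accepting state.

rejected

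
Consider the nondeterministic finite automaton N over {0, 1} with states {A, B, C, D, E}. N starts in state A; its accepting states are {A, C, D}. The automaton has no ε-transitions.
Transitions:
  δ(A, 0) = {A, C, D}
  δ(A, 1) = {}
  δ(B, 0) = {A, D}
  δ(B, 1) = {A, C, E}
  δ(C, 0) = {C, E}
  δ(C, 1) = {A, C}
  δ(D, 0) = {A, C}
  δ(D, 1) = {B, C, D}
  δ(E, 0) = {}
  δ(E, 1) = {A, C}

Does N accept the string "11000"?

Start: {A}
read 1: {}
The reachable set is empty and stays empty for the remaining 4 symbols.
Reachable ∩ accepting = {} — empty.

rejected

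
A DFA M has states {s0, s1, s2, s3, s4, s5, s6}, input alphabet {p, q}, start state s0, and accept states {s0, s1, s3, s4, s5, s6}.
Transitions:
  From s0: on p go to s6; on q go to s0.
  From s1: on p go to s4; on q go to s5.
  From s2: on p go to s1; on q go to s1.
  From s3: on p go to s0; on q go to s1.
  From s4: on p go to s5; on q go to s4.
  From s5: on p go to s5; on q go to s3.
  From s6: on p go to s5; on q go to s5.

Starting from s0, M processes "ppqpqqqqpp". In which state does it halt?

s0 --p--> s6
s6 --p--> s5
s5 --q--> s3
s3 --p--> s0
s0 --q--> s0
s0 --q--> s0
s0 --q--> s0
s0 --q--> s0
s0 --p--> s6
s6 --p--> s5

s5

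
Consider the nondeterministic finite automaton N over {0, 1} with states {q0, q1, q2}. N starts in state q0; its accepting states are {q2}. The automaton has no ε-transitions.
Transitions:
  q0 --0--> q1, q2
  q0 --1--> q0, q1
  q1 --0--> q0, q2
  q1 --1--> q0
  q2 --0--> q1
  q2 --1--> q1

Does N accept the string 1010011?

Start: {q0}
read 1: {q0, q1}
read 0: {q0, q1, q2}
read 1: {q0, q1}
read 0: {q0, q1, q2}
read 0: {q0, q1, q2}
read 1: {q0, q1}
read 1: {q0, q1}
Reachable ∩ accepting = {} — empty.

rejected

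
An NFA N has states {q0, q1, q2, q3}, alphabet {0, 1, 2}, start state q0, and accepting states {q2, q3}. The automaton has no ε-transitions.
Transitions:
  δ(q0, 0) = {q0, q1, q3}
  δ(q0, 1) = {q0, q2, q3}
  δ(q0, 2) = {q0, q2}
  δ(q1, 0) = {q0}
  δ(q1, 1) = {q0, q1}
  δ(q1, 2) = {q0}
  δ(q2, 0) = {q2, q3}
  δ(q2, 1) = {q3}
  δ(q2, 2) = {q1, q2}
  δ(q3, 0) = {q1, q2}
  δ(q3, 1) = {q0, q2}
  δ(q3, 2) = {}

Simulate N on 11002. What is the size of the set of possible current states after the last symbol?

3

Start: {q0}
read 1: {q0, q2, q3}
read 1: {q0, q2, q3}
read 0: {q0, q1, q2, q3}
read 0: {q0, q1, q2, q3}
read 2: {q0, q1, q2}
Final reachable set {q0, q1, q2} has 3 states.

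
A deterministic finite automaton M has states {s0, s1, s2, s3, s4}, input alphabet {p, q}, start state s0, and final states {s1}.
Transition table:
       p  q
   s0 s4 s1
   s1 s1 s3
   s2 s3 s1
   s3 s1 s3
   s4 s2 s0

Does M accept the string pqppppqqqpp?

accepted

s0 --p--> s4
s4 --q--> s0
s0 --p--> s4
s4 --p--> s2
s2 --p--> s3
s3 --p--> s1
s1 --q--> s3
s3 --q--> s3
s3 --q--> s3
s3 --p--> s1
s1 --p--> s1
End in state s1, which is an accepting state.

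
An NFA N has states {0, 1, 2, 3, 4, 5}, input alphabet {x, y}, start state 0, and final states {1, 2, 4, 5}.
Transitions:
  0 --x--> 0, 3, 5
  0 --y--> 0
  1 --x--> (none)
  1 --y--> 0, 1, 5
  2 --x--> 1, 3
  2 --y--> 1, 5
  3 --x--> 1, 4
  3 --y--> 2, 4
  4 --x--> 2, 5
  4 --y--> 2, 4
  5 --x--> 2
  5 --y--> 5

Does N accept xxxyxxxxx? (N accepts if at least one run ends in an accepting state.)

accepted

Start: {0}
read x: {0, 3, 5}
read x: {0, 1, 2, 3, 4, 5}
read x: {0, 1, 2, 3, 4, 5}
read y: {0, 1, 2, 4, 5}
read x: {0, 1, 2, 3, 5}
read x: {0, 1, 2, 3, 4, 5}
read x: {0, 1, 2, 3, 4, 5}
read x: {0, 1, 2, 3, 4, 5}
read x: {0, 1, 2, 3, 4, 5}
Reachable ∩ accepting = {1, 2, 4, 5} — nonempty.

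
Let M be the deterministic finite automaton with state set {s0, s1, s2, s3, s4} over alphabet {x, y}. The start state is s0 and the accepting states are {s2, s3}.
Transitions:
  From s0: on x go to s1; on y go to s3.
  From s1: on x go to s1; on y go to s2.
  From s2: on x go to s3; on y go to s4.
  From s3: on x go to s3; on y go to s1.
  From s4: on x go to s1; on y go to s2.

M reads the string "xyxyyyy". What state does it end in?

s2

s0 --x--> s1
s1 --y--> s2
s2 --x--> s3
s3 --y--> s1
s1 --y--> s2
s2 --y--> s4
s4 --y--> s2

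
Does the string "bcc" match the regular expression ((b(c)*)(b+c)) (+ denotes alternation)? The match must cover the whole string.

yes

Split as bc·c: (b(c)*) matches bc and (b+c) matches c.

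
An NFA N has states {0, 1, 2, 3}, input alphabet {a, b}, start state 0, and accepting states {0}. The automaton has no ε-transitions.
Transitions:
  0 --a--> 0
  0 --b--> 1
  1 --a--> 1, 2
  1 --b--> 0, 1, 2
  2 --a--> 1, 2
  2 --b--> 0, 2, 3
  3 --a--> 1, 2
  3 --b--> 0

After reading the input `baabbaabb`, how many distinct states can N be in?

4

Start: {0}
read b: {1}
read a: {1, 2}
read a: {1, 2}
read b: {0, 1, 2, 3}
read b: {0, 1, 2, 3}
read a: {0, 1, 2}
read a: {0, 1, 2}
read b: {0, 1, 2, 3}
read b: {0, 1, 2, 3}
Final reachable set {0, 1, 2, 3} has 4 states.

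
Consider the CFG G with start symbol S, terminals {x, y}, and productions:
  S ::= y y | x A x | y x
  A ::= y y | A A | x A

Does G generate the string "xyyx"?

S ⇒ xAx ⇒ xyyx

yes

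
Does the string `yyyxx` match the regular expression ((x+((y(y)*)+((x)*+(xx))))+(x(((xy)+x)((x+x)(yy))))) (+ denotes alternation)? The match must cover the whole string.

no

Neither (x+((y(y)*)+((x)*+(xx)))) nor (x(((xy)+x)((x+x)(yy)))) matches yyyxx.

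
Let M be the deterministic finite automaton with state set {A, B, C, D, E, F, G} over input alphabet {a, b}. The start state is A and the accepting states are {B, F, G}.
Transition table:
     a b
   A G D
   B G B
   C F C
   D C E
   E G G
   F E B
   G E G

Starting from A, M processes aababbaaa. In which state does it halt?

E

A --a--> G
G --a--> E
E --b--> G
G --a--> E
E --b--> G
G --b--> G
G --a--> E
E --a--> G
G --a--> E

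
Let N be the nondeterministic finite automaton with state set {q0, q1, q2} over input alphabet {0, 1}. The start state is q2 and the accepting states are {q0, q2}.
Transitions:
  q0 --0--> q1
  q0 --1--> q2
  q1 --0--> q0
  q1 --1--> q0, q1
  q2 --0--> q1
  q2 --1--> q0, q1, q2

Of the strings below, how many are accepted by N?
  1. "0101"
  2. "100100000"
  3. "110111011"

3

"0101": accepted
"100100000": accepted
"110111011": accepted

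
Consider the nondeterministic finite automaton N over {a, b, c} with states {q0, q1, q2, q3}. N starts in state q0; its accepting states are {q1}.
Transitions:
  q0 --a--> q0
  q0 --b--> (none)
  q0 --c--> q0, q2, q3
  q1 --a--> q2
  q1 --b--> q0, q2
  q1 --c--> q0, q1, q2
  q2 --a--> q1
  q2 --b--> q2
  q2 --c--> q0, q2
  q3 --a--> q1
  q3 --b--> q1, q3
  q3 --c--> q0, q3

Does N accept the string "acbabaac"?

Start: {q0}
read a: {q0}
read c: {q0, q2, q3}
read b: {q1, q2, q3}
read a: {q1, q2}
read b: {q0, q2}
read a: {q0, q1}
read a: {q0, q2}
read c: {q0, q2, q3}
Reachable ∩ accepting = {} — empty.

rejected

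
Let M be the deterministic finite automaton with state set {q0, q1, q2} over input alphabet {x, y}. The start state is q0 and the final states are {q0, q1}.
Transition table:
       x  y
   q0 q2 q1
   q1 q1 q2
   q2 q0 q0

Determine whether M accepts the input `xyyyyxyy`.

accepted

q0 --x--> q2
q2 --y--> q0
q0 --y--> q1
q1 --y--> q2
q2 --y--> q0
q0 --x--> q2
q2 --y--> q0
q0 --y--> q1
End in state q1, which is an accepting state.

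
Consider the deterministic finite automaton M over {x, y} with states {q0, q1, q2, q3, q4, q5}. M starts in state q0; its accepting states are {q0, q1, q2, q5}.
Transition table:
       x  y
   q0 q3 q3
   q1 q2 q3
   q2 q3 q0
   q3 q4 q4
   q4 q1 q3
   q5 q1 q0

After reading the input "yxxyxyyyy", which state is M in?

q0 --y--> q3
q3 --x--> q4
q4 --x--> q1
q1 --y--> q3
q3 --x--> q4
q4 --y--> q3
q3 --y--> q4
q4 --y--> q3
q3 --y--> q4

q4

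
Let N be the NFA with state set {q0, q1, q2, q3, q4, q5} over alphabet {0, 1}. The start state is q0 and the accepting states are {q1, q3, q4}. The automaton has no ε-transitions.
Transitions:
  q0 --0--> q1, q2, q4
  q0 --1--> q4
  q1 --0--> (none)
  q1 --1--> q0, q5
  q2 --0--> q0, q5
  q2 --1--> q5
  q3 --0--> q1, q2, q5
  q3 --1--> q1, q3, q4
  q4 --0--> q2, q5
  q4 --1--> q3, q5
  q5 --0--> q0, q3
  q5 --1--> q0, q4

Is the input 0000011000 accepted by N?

Start: {q0}
read 0: {q1, q2, q4}
read 0: {q0, q2, q5}
read 0: {q0, q1, q2, q3, q4, q5}
read 0: {q0, q1, q2, q3, q4, q5}
read 0: {q0, q1, q2, q3, q4, q5}
read 1: {q0, q1, q3, q4, q5}
read 1: {q0, q1, q3, q4, q5}
read 0: {q0, q1, q2, q3, q4, q5}
read 0: {q0, q1, q2, q3, q4, q5}
read 0: {q0, q1, q2, q3, q4, q5}
Reachable ∩ accepting = {q1, q3, q4} — nonempty.

accepted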